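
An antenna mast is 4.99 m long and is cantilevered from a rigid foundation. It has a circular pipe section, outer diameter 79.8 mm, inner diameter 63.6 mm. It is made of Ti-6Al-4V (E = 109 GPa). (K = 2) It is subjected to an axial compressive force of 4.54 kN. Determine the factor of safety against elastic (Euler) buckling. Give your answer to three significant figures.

n ≈ 2.83

d_o = 79.8 mm, d_i = 63.6 mm
I = π(d_o⁴ − d_i⁴)/64 = π(79.8⁴ − 63.60⁴)/64 = 1.187×10^6 mm⁴
I = 1.187×10^6 mm⁴ = 1.187×10^-6 m⁴
Effective length L_e = K·L = 2 × 4.99 = 9.980 m
P_cr = π²EI / L_e² = π² × 109×10⁹ × 1.187×10^-6 / 9.980² = 1.283×10^4 N
Factor of safety n = P_cr / P = 12.826 / 4.54 = 2.83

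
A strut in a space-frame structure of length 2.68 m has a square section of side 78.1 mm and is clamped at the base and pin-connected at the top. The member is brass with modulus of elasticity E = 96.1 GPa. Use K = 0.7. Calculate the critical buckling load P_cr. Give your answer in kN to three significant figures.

I = a⁴/12 = 78.1⁴/12 = 3.100×10^6 mm⁴
I = 3.100×10^6 mm⁴ = 3.100×10^-6 m⁴
Effective length L_e = K·L = 0.7 × 2.68 = 1.876 m
P_cr = π²EI / L_e² = π² × 96.1×10⁹ × 3.100×10^-6 / 1.876² = 8.356×10^5 N

P_cr ≈ 836 kN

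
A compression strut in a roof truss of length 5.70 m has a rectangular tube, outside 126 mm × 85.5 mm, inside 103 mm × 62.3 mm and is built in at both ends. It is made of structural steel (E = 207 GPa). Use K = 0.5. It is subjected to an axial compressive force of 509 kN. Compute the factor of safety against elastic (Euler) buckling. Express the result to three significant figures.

Weak-axis I_min = (h_o·b_o³ − h_i·b_i³)/12 with b_o = 85.5, b_i = 62.30 mm (shorter outer/inner sides).
I_min = (126×85.5³ − 103.0×62.30³)/12 = 4.487×10^6 mm⁴
I = 4.487×10^6 mm⁴ = 4.487×10^-6 m⁴
Effective length L_e = K·L = 0.5 × 5.70 = 2.850 m
P_cr = π²EI / L_e² = π² × 207×10⁹ × 4.487×10^-6 / 2.850² = 1.129×10^6 N
Factor of safety n = P_cr / P = 1128.7 / 509 = 2.22

n ≈ 2.22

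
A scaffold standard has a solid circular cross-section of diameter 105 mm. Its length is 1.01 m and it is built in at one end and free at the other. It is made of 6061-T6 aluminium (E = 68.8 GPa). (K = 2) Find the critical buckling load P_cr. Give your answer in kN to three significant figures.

P_cr ≈ 993 kN

I = πd⁴/64 = π×105⁴/64 = 5.967×10^6 mm⁴
I = 5.967×10^6 mm⁴ = 5.967×10^-6 m⁴
Effective length L_e = K·L = 2 × 1.01 = 2.020 m
P_cr = π²EI / L_e² = π² × 68.8×10⁹ × 5.967×10^-6 / 2.020² = 9.929×10^5 N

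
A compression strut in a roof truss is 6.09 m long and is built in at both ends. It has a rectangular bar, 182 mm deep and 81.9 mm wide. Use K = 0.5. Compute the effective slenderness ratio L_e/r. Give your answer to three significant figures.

λ ≈ 129

Buckling occurs about the weak axis: I_min = h·b³/12 with b = 81.9 mm (the shorter side).
I_min = 182×81.9³/12 = 8.332×10^6 mm⁴
A = 1.491×10^4 mm²;  r_min = √(I/A) = √(8.332×10^6/1.491×10^4) = 23.64 mm
L_e = K·L = 0.5 × 6.09 m = 3.045 m = 3045.0 mm
λ = L_e / r_min = 3045.0 / 23.64 = 129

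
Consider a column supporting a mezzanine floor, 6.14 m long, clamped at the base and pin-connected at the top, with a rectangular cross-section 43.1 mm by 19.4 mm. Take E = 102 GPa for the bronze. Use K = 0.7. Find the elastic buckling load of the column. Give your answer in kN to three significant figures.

P_cr ≈ 1.43 kN

Buckling occurs about the weak axis: I_min = h·b³/12 with b = 19.4 mm (the shorter side).
I_min = 43.1×19.4³/12 = 2.622×10^4 mm⁴
I = 2.622×10^4 mm⁴ = 2.622×10^-8 m⁴
Effective length L_e = K·L = 0.7 × 6.14 = 4.298 m
P_cr = π²EI / L_e² = π² × 102×10⁹ × 2.622×10^-8 / 4.298² = 1.429×10^3 N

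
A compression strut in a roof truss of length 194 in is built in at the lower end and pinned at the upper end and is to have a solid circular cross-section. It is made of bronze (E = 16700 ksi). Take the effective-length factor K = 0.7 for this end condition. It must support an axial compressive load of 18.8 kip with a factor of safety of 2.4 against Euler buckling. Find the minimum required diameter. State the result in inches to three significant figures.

Required P_cr = n·P = 2.4 × 18.8 = 45.12 kip
L_e = K·L = 0.7 × 194 = 135.8 in
Required I = P_cr·L_e²/(π²E) = 4.512×10^4 × 135.8² / (π² × 1.67×10^7) = 5.048 in⁴
Solid circle: I = πd⁴/64  ⇒  d = (64I/π)^(1/4) = (64×5.048/π)^(1/4) = 3.18 in

d ≈ 3.18 in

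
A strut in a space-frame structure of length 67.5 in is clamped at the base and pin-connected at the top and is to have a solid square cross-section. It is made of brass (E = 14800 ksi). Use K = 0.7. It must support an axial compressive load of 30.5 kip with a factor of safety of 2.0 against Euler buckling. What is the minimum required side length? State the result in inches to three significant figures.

a ≈ 1.83 in

Required P_cr = n·P = 2.0 × 30.5 = 61.00 kip
L_e = K·L = 0.7 × 67.5 = 47.25 in
Required I = P_cr·L_e²/(π²E) = 6.100×10^4 × 47.25² / (π² × 1.48×10^7) = 0.9323 in⁴
Solid square: I = a⁴/12  ⇒  a = (12I)^(1/4) = (12×0.9323)^(1/4) = 1.83 in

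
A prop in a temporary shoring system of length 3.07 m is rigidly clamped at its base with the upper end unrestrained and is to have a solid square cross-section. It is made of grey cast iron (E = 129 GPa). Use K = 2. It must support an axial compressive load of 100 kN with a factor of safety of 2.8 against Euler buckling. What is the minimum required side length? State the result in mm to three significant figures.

Required P_cr = n·P = 2.8 × 100 = 280.0 kN
L_e = K·L = 2 × 3.07 = 6.140 m
Required I = P_cr·L_e²/(π²E) = 2.800×10^5 × 6.140² / (π² × 1.29×10^11) = 8.291×10^-6 m⁴
I_req = 8.291×10^6 mm⁴
Solid square: I = a⁴/12  ⇒  a = (12I)^(1/4) = (12×8.291×10^6)^(1/4) = 99.9 mm

a ≈ 99.9 mm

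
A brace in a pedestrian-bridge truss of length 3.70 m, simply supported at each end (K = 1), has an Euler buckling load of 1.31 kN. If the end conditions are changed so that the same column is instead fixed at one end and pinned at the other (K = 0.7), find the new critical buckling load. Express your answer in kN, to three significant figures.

P_cr ≈ 2.67 kN

P_cr ∝ 1/K², so P_cr,new = P_cr,old × (K_old/K_new)² = 1.31 × (1/0.7)²
= 1.31 × 2.041 = 2.67 kN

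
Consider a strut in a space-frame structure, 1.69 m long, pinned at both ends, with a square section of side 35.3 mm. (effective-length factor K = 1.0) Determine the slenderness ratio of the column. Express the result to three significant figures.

λ ≈ 166

For a square r = a/√12 = 35.3/√12 = 10.19 mm
L_e = K·L = 1 × 1.69 m = 1.690 m = 1690.0 mm
λ = L_e / r_min = 1690.0 / 10.19 = 166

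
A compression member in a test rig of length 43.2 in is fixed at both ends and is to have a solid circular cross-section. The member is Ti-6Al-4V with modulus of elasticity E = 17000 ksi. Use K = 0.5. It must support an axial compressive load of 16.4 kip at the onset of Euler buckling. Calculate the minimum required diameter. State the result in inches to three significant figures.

d ≈ 0.982 in

L_e = K·L = 0.5 × 43.2 = 21.60 in
Required I = P_cr·L_e²/(π²E) = 1.640×10^4 × 21.60² / (π² × 1.70×10^7) = 4.560×10^-2 in⁴
Solid circle: I = πd⁴/64  ⇒  d = (64I/π)^(1/4) = (64×4.560×10^-2/π)^(1/4) = 0.982 in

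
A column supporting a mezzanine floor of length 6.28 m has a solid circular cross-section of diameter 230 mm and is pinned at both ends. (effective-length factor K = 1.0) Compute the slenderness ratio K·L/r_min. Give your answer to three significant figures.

For a solid circle r = d/4 = 230/4 = 57.50 mm
L_e = K·L = 1 × 6.28 m = 6.280 m = 6280.0 mm
λ = L_e / r_min = 6280.0 / 57.50 = 109

λ ≈ 109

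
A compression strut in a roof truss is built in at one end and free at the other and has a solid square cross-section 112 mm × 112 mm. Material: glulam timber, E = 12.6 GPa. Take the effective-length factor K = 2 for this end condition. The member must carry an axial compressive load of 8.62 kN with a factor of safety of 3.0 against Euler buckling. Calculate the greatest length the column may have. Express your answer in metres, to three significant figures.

I = a⁴/12 = 112⁴/12 = 1.311×10^7 mm⁴
I = 1.311×10^-5 m⁴
Required critical load P_cr = n·P = 3.0 × 8.62 = 25.86 kN = 2.586×10^4 N
From P_cr = π²EI/(K·L)²:  L = (1/K)·√(π²EI/P_cr) = (1/2)·√(π²×1.26×10^10×1.311×10^-5/2.586×10^4)
L = 3.97 m

L_max ≈ 3.97 m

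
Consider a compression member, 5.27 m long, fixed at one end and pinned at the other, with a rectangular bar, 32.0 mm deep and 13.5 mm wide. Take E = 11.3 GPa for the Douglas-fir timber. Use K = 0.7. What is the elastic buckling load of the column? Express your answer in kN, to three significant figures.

P_cr ≈ 0.0538 kN

Buckling occurs about the weak axis: I_min = h·b³/12 with b = 13.5 mm (the shorter side).
I_min = 32.0×13.5³/12 = 6.561×10^3 mm⁴
I = 6.561×10^3 mm⁴ = 6.561×10^-9 m⁴
Effective length L_e = K·L = 0.7 × 5.27 = 3.689 m
P_cr = π²EI / L_e² = π² × 11.3×10⁹ × 6.561×10^-9 / 3.689² = 53.77 N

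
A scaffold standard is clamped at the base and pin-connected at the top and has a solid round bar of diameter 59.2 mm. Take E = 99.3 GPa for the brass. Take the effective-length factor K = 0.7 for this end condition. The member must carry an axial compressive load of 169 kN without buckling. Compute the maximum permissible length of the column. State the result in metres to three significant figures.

L_max ≈ 2.67 m

I = πd⁴/64 = π×59.2⁴/64 = 6.029×10^5 mm⁴
I = 6.029×10^-7 m⁴
At the buckling limit P_cr = P = 1.690×10^5 N
From P_cr = π²EI/(K·L)²:  L = (1/K)·√(π²EI/P_cr) = (1/0.7)·√(π²×9.93×10^10×6.029×10^-7/1.690×10^5)
L = 2.67 m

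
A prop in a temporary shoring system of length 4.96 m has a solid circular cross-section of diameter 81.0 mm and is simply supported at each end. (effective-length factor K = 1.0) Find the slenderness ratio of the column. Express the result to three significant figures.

λ ≈ 245

For a solid circle r = d/4 = 81.0/4 = 20.25 mm
L_e = K·L = 1 × 4.96 m = 4.960 m = 4960.0 mm
λ = L_e / r_min = 4960.0 / 20.25 = 245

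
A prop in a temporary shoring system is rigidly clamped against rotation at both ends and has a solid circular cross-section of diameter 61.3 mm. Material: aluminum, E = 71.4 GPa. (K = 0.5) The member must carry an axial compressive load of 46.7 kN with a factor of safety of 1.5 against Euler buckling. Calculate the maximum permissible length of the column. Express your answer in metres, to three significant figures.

I = πd⁴/64 = π×61.3⁴/64 = 6.931×10^5 mm⁴
I = 6.931×10^-7 m⁴
Required critical load P_cr = n·P = 1.5 × 46.7 = 70.05 kN = 7.005×10^4 N
From P_cr = π²EI/(K·L)²:  L = (1/K)·√(π²EI/P_cr) = (1/0.5)·√(π²×7.14×10^10×6.931×10^-7/7.005×10^4)
L = 5.28 m

L_max ≈ 5.28 m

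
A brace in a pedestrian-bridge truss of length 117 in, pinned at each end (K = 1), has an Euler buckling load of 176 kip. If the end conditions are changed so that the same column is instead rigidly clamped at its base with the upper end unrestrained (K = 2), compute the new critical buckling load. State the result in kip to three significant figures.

P_cr ≈ 44.0 kip

P_cr ∝ 1/K², so P_cr,new = P_cr,old × (K_old/K_new)² = 176 × (1/2)²
= 176 × 0.2500 = 44.0 kip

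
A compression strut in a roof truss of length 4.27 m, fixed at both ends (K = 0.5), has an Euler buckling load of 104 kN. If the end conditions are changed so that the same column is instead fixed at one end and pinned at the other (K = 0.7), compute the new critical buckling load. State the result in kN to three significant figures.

P_cr ≈ 53.1 kN

P_cr ∝ 1/K², so P_cr,new = P_cr,old × (K_old/K_new)² = 104 × (0.5/0.7)²
= 104 × 0.5102 = 53.1 kN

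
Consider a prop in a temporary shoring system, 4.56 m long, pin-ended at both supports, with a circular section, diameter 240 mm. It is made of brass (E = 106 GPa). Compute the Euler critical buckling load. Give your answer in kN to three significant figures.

P_cr ≈ 8190 kN

I = πd⁴/64 = π×240⁴/64 = 1.629×10^8 mm⁴
I = 1.629×10^8 mm⁴ = 1.629×10^-4 m⁴
Effective length L_e = K·L = 1 × 4.56 = 4.560 m
P_cr = π²EI / L_e² = π² × 106×10⁹ × 1.629×10^-4 / 4.560² = 8.194×10^6 N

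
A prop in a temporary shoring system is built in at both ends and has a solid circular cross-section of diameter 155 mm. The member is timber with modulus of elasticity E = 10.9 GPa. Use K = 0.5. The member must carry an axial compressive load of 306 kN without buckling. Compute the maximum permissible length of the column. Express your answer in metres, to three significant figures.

L_max ≈ 6.31 m

I = πd⁴/64 = π×155⁴/64 = 2.833×10^7 mm⁴
I = 2.833×10^-5 m⁴
At the buckling limit P_cr = P = 3.060×10^5 N
From P_cr = π²EI/(K·L)²:  L = (1/K)·√(π²EI/P_cr) = (1/0.5)·√(π²×1.09×10^10×2.833×10^-5/3.060×10^5)
L = 6.31 m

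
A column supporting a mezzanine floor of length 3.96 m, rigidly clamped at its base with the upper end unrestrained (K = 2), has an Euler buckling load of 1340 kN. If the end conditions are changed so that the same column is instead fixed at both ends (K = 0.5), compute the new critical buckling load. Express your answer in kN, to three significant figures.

P_cr ∝ 1/K², so P_cr,new = P_cr,old × (K_old/K_new)² = 1340 × (2/0.5)²
= 1340 × 16.00 = 21400 kN

P_cr ≈ 21400 kN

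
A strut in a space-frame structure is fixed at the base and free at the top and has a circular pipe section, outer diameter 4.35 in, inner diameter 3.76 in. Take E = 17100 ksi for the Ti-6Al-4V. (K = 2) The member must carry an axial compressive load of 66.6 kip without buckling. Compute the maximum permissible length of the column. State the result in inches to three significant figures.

L_max ≈ 70.1 in

d_o = 4.35 in, d_i = 3.76 in
I = π(d_o⁴ − d_i⁴)/64 = π(4.35⁴ − 3.760⁴)/64 = 7.765 in⁴
At the buckling limit P_cr = P = 6.660×10^4 lb
From P_cr = π²EI/(K·L)²:  L = (1/K)·√(π²EI/P_cr) = (1/2)·√(π²×1.71×10^7×7.765/6.660×10^4)
L = 70.1 in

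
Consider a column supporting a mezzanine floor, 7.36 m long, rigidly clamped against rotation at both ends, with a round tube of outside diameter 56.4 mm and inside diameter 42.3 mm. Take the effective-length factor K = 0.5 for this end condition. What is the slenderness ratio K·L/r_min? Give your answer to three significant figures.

d_o = 56.4 mm, d_i = 42.3 mm
I = π(d_o⁴ − d_i⁴)/64 = π(56.4⁴ − 42.30⁴)/64 = 3.395×10^5 mm⁴
A = 1.093×10^3 mm²;  r_min = √(I/A) = √(3.395×10^5/1.093×10^3) = 17.62 mm
L_e = K·L = 0.5 × 7.36 m = 3.680 m = 3680.0 mm
λ = L_e / r_min = 3680.0 / 17.62 = 209

λ ≈ 209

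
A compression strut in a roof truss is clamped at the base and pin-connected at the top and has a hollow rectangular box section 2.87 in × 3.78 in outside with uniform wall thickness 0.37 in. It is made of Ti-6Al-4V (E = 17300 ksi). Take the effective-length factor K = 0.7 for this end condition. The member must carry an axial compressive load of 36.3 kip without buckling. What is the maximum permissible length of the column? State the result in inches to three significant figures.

Inner dimensions: h_i = 3.78 − 2×0.37 = 3.040 in, b_i = 2.87 − 2×0.37 = 2.130 in
Weak-axis I_min = (h_o·b_o³ − h_i·b_i³)/12 with b_o = 2.87, b_i = 2.130 in (shorter outer/inner sides).
I_min = (3.78×2.87³ − 3.040×2.130³)/12 = 4.998 in⁴
At the buckling limit P_cr = P = 3.630×10^4 lb
From P_cr = π²EI/(K·L)²:  L = (1/K)·√(π²EI/P_cr) = (1/0.7)·√(π²×1.73×10^7×4.998/3.630×10^4)
L = 219 in

L_max ≈ 219 in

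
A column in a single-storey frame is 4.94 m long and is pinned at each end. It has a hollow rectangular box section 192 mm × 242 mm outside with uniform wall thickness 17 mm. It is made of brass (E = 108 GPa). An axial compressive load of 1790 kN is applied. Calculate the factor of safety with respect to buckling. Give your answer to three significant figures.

n ≈ 1.81

Inner dimensions: h_i = 242 − 2×17 = 208.0 mm, b_i = 192 − 2×17 = 158.0 mm
Weak-axis I_min = (h_o·b_o³ − h_i·b_i³)/12 with b_o = 192, b_i = 158.0 mm (shorter outer/inner sides).
I_min = (242×192³ − 208.0×158.0³)/12 = 7.437×10^7 mm⁴
I = 7.437×10^7 mm⁴ = 7.437×10^-5 m⁴
Effective length L_e = K·L = 1 × 4.94 = 4.940 m
P_cr = π²EI / L_e² = π² × 108×10⁹ × 7.437×10^-5 / 4.940² = 3.248×10^6 N
Factor of safety n = P_cr / P = 3248.4 / 1790 = 1.81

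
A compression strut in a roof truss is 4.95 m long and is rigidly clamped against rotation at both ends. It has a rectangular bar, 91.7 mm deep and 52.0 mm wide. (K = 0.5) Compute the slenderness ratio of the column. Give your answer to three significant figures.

Buckling occurs about the weak axis: I_min = h·b³/12 with b = 52.0 mm (the shorter side).
I_min = 91.7×52.0³/12 = 1.074×10^6 mm⁴
A = 4.768×10^3 mm²;  r_min = √(I/A) = √(1.074×10^6/4.768×10^3) = 15.01 mm
L_e = K·L = 0.5 × 4.95 m = 2.475 m = 2475.0 mm
λ = L_e / r_min = 2475.0 / 15.01 = 165

λ ≈ 165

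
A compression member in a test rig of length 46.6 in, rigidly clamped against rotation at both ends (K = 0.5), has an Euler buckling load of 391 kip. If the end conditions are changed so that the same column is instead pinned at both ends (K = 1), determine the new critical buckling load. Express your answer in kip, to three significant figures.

P_cr ≈ 97.8 kip

P_cr ∝ 1/K², so P_cr,new = P_cr,old × (K_old/K_new)² = 391 × (0.5/1)²
= 391 × 0.2500 = 97.8 kip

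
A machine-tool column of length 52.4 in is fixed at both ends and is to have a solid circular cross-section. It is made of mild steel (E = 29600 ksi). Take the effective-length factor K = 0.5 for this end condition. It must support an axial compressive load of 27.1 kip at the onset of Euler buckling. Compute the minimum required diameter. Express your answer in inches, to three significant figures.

L_e = K·L = 0.5 × 52.4 = 26.20 in
Required I = P_cr·L_e²/(π²E) = 2.710×10^4 × 26.20² / (π² × 2.96×10^7) = 6.368×10^-2 in⁴
Solid circle: I = πd⁴/64  ⇒  d = (64I/π)^(1/4) = (64×6.368×10^-2/π)^(1/4) = 1.07 in

d ≈ 1.07 in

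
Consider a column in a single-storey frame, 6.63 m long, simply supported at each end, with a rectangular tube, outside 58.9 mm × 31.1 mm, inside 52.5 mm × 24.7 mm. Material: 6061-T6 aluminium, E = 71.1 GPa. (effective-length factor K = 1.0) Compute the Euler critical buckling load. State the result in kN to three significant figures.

P_cr ≈ 1.30 kN

Weak-axis I_min = (h_o·b_o³ − h_i·b_i³)/12 with b_o = 31.1, b_i = 24.70 mm (shorter outer/inner sides).
I_min = (58.9×31.1³ − 52.50×24.70³)/12 = 8.172×10^4 mm⁴
I = 8.172×10^4 mm⁴ = 8.172×10^-8 m⁴
Effective length L_e = K·L = 1 × 6.63 = 6.630 m
P_cr = π²EI / L_e² = π² × 71.1×10⁹ × 8.172×10^-8 / 6.630² = 1.305×10^3 N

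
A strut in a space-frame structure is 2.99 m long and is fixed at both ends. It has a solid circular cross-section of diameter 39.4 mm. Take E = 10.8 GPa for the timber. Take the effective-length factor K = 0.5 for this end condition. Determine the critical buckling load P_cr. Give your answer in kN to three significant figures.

P_cr ≈ 5.64 kN

I = πd⁴/64 = π×39.4⁴/64 = 1.183×10^5 mm⁴
I = 1.183×10^5 mm⁴ = 1.183×10^-7 m⁴
Effective length L_e = K·L = 0.5 × 2.99 = 1.495 m
P_cr = π²EI / L_e² = π² × 10.8×10⁹ × 1.183×10^-7 / 1.495² = 5.642×10^3 N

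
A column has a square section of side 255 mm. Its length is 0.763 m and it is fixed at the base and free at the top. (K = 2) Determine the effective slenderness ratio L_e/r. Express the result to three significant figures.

I = a⁴/12 = 255⁴/12 = 3.524×10^8 mm⁴
A = 6.503×10^4 mm²;  r_min = √(I/A) = √(3.524×10^8/6.503×10^4) = 73.61 mm
L_e = K·L = 2 × 0.763 m = 1.526 m = 1526.0 mm
λ = L_e / r_min = 1526.0 / 73.61 = 20.7

λ ≈ 20.7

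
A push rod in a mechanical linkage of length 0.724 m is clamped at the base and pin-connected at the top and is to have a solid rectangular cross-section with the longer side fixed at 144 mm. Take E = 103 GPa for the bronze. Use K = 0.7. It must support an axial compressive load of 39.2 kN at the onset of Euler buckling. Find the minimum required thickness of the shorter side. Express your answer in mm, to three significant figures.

b ≈ 9.38 mm

L_e = K·L = 0.7 × 0.724 = 0.5068 m
Required I = P_cr·L_e²/(π²E) = 3.920×10^4 × 0.5068² / (π² × 1.03×10^11) = 9.904×10^-9 m⁴
I_req = 9.904×10^3 mm⁴
Rectangle, weak axis: I_min = h·b³/12 with h = 144 mm fixed  ⇒  b = (12I/h)^(1/3) = 9.38 mm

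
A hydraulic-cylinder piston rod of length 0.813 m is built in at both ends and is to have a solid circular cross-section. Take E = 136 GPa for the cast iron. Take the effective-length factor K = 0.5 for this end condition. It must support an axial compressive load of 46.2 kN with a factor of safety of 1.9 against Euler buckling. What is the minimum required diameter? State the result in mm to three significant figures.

d ≈ 21.7 mm

Required P_cr = n·P = 1.9 × 46.2 = 87.78 kN
L_e = K·L = 0.5 × 0.813 = 0.4065 m
Required I = P_cr·L_e²/(π²E) = 8.778×10^4 × 0.4065² / (π² × 1.36×10^11) = 1.081×10^-8 m⁴
I_req = 1.081×10^4 mm⁴
Solid circle: I = πd⁴/64  ⇒  d = (64I/π)^(1/4) = (64×1.081×10^4/π)^(1/4) = 21.7 mm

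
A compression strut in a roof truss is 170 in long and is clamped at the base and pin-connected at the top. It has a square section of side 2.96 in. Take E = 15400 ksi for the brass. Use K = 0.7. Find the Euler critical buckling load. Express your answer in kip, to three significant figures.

I = a⁴/12 = 2.96⁴/12 = 6.397 in⁴
Effective length L_e = K·L = 0.7 × 170 = 119.0 in
P_cr = π²EI / L_e² = π² × 15400×10³ × 6.397 / 119.0² = 6.866×10^4 lb

P_cr ≈ 68.7 kip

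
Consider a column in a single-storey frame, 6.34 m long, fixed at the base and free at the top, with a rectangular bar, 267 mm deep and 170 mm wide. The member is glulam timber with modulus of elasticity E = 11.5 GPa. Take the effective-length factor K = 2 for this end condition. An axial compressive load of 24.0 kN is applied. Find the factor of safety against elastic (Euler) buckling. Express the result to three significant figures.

Buckling occurs about the weak axis: I_min = h·b³/12 with b = 170 mm (the shorter side).
I_min = 267×170³/12 = 1.093×10^8 mm⁴
I = 1.093×10^8 mm⁴ = 1.093×10^-4 m⁴
Effective length L_e = K·L = 2 × 6.34 = 12.68 m
P_cr = π²EI / L_e² = π² × 11.5×10⁹ × 1.093×10^-4 / 12.68² = 7.717×10^4 N
Factor of safety n = P_cr / P = 77.168 / 24.0 = 3.22

n ≈ 3.22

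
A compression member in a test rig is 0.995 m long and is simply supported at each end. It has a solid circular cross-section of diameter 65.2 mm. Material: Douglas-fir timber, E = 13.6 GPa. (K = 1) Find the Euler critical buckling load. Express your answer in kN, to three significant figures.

P_cr ≈ 120 kN

I = πd⁴/64 = π×65.2⁴/64 = 8.871×10^5 mm⁴
I = 8.871×10^5 mm⁴ = 8.871×10^-7 m⁴
Effective length L_e = K·L = 1 × 0.995 = 0.9950 m
P_cr = π²EI / L_e² = π² × 13.6×10⁹ × 8.871×10^-7 / 0.9950² = 1.203×10^5 N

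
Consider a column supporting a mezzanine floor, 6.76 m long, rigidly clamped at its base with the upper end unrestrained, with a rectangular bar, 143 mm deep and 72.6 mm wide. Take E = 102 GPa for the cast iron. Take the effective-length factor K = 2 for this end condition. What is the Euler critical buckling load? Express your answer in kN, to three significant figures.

P_cr ≈ 25.1 kN

Buckling occurs about the weak axis: I_min = h·b³/12 with b = 72.6 mm (the shorter side).
I_min = 143×72.6³/12 = 4.560×10^6 mm⁴
I = 4.560×10^6 mm⁴ = 4.560×10^-6 m⁴
Effective length L_e = K·L = 2 × 6.76 = 13.52 m
P_cr = π²EI / L_e² = π² × 102×10⁹ × 4.560×10^-6 / 13.52² = 2.511×10^4 N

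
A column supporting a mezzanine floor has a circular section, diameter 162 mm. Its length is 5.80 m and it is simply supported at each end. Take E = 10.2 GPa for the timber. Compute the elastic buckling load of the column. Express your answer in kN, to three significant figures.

I = πd⁴/64 = π×162⁴/64 = 3.381×10^7 mm⁴
I = 3.381×10^7 mm⁴ = 3.381×10^-5 m⁴
Effective length L_e = K·L = 1 × 5.80 = 5.800 m
P_cr = π²EI / L_e² = π² × 10.2×10⁹ × 3.381×10^-5 / 5.800² = 1.012×10^5 N

P_cr ≈ 101 kN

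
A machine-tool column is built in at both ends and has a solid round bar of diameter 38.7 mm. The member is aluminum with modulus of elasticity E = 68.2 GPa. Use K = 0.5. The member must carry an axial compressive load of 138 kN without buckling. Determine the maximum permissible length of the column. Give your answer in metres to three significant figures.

L_max ≈ 1.47 m

I = πd⁴/64 = π×38.7⁴/64 = 1.101×10^5 mm⁴
I = 1.101×10^-7 m⁴
At the buckling limit P_cr = P = 1.380×10^5 N
From P_cr = π²EI/(K·L)²:  L = (1/K)·√(π²EI/P_cr) = (1/0.5)·√(π²×6.82×10^10×1.101×10^-7/1.380×10^5)
L = 1.47 m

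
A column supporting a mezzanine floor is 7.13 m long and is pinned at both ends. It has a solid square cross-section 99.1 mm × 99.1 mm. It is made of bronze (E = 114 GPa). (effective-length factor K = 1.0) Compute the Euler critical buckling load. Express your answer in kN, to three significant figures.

P_cr ≈ 178 kN

I = a⁴/12 = 99.1⁴/12 = 8.037×10^6 mm⁴
I = 8.037×10^6 mm⁴ = 8.037×10^-6 m⁴
Effective length L_e = K·L = 1 × 7.13 = 7.130 m
P_cr = π²EI / L_e² = π² × 114×10⁹ × 8.037×10^-6 / 7.130² = 1.779×10^5 N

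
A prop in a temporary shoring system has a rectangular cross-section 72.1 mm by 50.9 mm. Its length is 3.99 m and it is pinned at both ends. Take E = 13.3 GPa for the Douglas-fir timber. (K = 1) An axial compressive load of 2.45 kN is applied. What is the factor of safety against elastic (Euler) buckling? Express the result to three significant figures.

Buckling occurs about the weak axis: I_min = h·b³/12 with b = 50.9 mm (the shorter side).
I_min = 72.1×50.9³/12 = 7.923×10^5 mm⁴
I = 7.923×10^5 mm⁴ = 7.923×10^-7 m⁴
Effective length L_e = K·L = 1 × 3.99 = 3.990 m
P_cr = π²EI / L_e² = π² × 13.3×10⁹ × 7.923×10^-7 / 3.990² = 6.533×10^3 N
Factor of safety n = P_cr / P = 6.5330 / 2.45 = 2.67

n ≈ 2.67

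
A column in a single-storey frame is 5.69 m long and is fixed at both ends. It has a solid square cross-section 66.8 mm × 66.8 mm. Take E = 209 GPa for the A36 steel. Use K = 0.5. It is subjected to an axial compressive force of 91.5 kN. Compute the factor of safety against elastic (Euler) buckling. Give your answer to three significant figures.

I = a⁴/12 = 66.8⁴/12 = 1.659×10^6 mm⁴
I = 1.659×10^6 mm⁴ = 1.659×10^-6 m⁴
Effective length L_e = K·L = 0.5 × 5.69 = 2.845 m
P_cr = π²EI / L_e² = π² × 209×10⁹ × 1.659×10^-6 / 2.845² = 4.229×10^5 N
Factor of safety n = P_cr / P = 422.87 / 91.5 = 4.62

n ≈ 4.62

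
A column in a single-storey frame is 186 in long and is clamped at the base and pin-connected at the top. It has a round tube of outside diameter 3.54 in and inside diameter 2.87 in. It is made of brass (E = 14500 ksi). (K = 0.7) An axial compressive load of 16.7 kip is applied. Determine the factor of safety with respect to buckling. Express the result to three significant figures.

n ≈ 2.21

d_o = 3.54 in, d_i = 2.87 in
I = π(d_o⁴ − d_i⁴)/64 = π(3.54⁴ − 2.870⁴)/64 = 4.378 in⁴
Effective length L_e = K·L = 0.7 × 186 = 130.2 in
P_cr = π²EI / L_e² = π² × 14500×10³ × 4.378 / 130.2² = 3.696×10^4 lb
Factor of safety n = P_cr / P = 36.962 / 16.7 = 2.21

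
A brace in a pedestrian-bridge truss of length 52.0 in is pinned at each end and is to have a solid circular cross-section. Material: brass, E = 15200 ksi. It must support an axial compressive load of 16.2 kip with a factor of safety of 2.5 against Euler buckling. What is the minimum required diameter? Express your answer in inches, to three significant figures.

d ≈ 1.96 in

Required P_cr = n·P = 2.5 × 16.2 = 40.50 kip
L_e = K·L = 1 × 52.0 = 52.00 in
Required I = P_cr·L_e²/(π²E) = 4.050×10^4 × 52.00² / (π² × 1.52×10^7) = 0.7300 in⁴
Solid circle: I = πd⁴/64  ⇒  d = (64I/π)^(1/4) = (64×0.7300/π)^(1/4) = 1.96 in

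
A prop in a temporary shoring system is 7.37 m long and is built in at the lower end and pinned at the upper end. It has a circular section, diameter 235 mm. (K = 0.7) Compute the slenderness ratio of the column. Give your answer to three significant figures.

For a solid circle r = d/4 = 235/4 = 58.75 mm
L_e = K·L = 0.7 × 7.37 m = 5.159 m = 5159.0 mm
λ = L_e / r_min = 5159.0 / 58.75 = 87.8

λ ≈ 87.8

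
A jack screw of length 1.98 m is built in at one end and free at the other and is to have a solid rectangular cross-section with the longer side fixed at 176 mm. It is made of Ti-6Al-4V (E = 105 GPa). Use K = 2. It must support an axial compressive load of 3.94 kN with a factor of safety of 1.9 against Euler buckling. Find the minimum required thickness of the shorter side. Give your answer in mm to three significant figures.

Required P_cr = n·P = 1.9 × 3.94 = 7.486 kN
L_e = K·L = 2 × 1.98 = 3.960 m
Required I = P_cr·L_e²/(π²E) = 7.486×10^3 × 3.960² / (π² × 1.05×10^11) = 1.133×10^-7 m⁴
I_req = 1.133×10^5 mm⁴
Rectangle, weak axis: I_min = h·b³/12 with h = 176 mm fixed  ⇒  b = (12I/h)^(1/3) = 19.8 mm

b ≈ 19.8 mm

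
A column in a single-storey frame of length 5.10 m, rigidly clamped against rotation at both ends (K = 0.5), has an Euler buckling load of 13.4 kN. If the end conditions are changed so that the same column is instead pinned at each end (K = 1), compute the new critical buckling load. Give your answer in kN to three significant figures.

P_cr ≈ 3.35 kN

P_cr ∝ 1/K², so P_cr,new = P_cr,old × (K_old/K_new)² = 13.4 × (0.5/1)²
= 13.4 × 0.2500 = 3.35 kN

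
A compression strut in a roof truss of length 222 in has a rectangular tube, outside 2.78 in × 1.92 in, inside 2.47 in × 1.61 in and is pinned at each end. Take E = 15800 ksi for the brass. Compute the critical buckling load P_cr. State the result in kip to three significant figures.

Weak-axis I_min = (h_o·b_o³ − h_i·b_i³)/12 with b_o = 1.92, b_i = 1.610 in (shorter outer/inner sides).
I_min = (2.78×1.92³ − 2.470×1.610³)/12 = 0.7807 in⁴
Effective length L_e = K·L = 1 × 222 = 222.0 in
P_cr = π²EI / L_e² = π² × 15800×10³ × 0.7807 / 222.0² = 2.470×10^3 lb

P_cr ≈ 2.47 kip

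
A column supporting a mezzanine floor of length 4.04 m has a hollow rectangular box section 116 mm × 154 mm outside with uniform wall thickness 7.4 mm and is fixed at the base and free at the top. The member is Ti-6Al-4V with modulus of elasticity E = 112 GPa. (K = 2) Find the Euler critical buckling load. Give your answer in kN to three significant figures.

P_cr ≈ 136 kN

Inner dimensions: h_i = 154 − 2×7.4 = 139.2 mm, b_i = 116 − 2×7.4 = 101.2 mm
Weak-axis I_min = (h_o·b_o³ − h_i·b_i³)/12 with b_o = 116, b_i = 101.2 mm (shorter outer/inner sides).
I_min = (154×116³ − 139.2×101.2³)/12 = 8.009×10^6 mm⁴
I = 8.009×10^6 mm⁴ = 8.009×10^-6 m⁴
Effective length L_e = K·L = 2 × 4.04 = 8.080 m
P_cr = π²EI / L_e² = π² × 112×10⁹ × 8.009×10^-6 / 8.080² = 1.356×10^5 N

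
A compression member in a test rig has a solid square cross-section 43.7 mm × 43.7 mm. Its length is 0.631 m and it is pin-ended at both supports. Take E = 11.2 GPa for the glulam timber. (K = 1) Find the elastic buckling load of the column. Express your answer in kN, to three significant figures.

I = a⁴/12 = 43.7⁴/12 = 3.039×10^5 mm⁴
I = 3.039×10^5 mm⁴ = 3.039×10^-7 m⁴
Effective length L_e = K·L = 1 × 0.631 = 0.6310 m
P_cr = π²EI / L_e² = π² × 11.2×10⁹ × 3.039×10^-7 / 0.6310² = 8.437×10^4 N

P_cr ≈ 84.4 kN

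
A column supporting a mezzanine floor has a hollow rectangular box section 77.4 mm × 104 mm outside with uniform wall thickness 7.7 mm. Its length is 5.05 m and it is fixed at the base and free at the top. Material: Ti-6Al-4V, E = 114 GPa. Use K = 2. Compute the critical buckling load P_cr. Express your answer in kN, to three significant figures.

P_cr ≈ 24.9 kN

Inner dimensions: h_i = 104 − 2×7.7 = 88.60 mm, b_i = 77.4 − 2×7.7 = 62.00 mm
Weak-axis I_min = (h_o·b_o³ − h_i·b_i³)/12 with b_o = 77.4, b_i = 62.00 mm (shorter outer/inner sides).
I_min = (104×77.4³ − 88.60×62.00³)/12 = 2.259×10^6 mm⁴
I = 2.259×10^6 mm⁴ = 2.259×10^-6 m⁴
Effective length L_e = K·L = 2 × 5.05 = 10.10 m
P_cr = π²EI / L_e² = π² × 114×10⁹ × 2.259×10^-6 / 10.10² = 2.492×10^4 N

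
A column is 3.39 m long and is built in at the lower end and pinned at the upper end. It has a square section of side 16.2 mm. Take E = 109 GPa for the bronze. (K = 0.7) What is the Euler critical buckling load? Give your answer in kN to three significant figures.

I = a⁴/12 = 16.2⁴/12 = 5.740×10^3 mm⁴
I = 5.740×10^3 mm⁴ = 5.740×10^-9 m⁴
Effective length L_e = K·L = 0.7 × 3.39 = 2.373 m
P_cr = π²EI / L_e² = π² × 109×10⁹ × 5.740×10^-9 / 2.373² = 1.097×10^3 N

P_cr ≈ 1.10 kN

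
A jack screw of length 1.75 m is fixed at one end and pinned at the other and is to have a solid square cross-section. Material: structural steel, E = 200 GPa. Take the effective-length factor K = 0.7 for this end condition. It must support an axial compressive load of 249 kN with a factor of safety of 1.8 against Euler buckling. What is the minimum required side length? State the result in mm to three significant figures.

Required P_cr = n·P = 1.8 × 249 = 448.2 kN
L_e = K·L = 0.7 × 1.75 = 1.225 m
Required I = P_cr·L_e²/(π²E) = 4.482×10^5 × 1.225² / (π² × 2.00×10^11) = 3.407×10^-7 m⁴
I_req = 3.407×10^5 mm⁴
Solid square: I = a⁴/12  ⇒  a = (12I)^(1/4) = (12×3.407×10^5)^(1/4) = 45.0 mm

a ≈ 45.0 mm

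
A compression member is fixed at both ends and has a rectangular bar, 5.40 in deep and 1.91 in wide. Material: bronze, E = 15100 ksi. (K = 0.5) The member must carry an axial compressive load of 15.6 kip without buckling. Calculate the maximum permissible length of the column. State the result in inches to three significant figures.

Buckling occurs about the weak axis: I_min = h·b³/12 with b = 1.91 in (the shorter side).
I_min = 5.40×1.91³/12 = 3.136 in⁴
At the buckling limit P_cr = P = 1.560×10^4 lb
From P_cr = π²EI/(K·L)²:  L = (1/K)·√(π²EI/P_cr) = (1/0.5)·√(π²×1.51×10^7×3.136/1.560×10^4)
L = 346 in

L_max ≈ 346 in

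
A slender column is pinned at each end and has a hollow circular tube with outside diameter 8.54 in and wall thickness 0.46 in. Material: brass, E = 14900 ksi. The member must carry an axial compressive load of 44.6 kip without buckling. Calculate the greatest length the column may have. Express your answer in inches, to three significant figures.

L_max ≈ 561 in

Inner diameter d_i = 8.54 − 2×0.46 = 7.620 in
I = π(d_o⁴ − d_i⁴)/64 = π(8.54⁴ − 7.620⁴)/64 = 95.60 in⁴
At the buckling limit P_cr = P = 4.460×10^4 lb
From P_cr = π²EI/(K·L)²:  L = (1/K)·√(π²EI/P_cr) = (1/1)·√(π²×1.49×10^7×95.60/4.460×10^4)
L = 561 in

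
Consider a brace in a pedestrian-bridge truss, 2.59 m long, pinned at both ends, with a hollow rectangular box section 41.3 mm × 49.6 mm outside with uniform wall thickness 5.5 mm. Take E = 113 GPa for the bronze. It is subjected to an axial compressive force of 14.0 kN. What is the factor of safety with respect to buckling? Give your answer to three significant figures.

Inner dimensions: h_i = 49.6 − 2×5.5 = 38.60 mm, b_i = 41.3 − 2×5.5 = 30.30 mm
Weak-axis I_min = (h_o·b_o³ − h_i·b_i³)/12 with b_o = 41.3, b_i = 30.30 mm (shorter outer/inner sides).
I_min = (49.6×41.3³ − 38.60×30.30³)/12 = 2.017×10^5 mm⁴
I = 2.017×10^5 mm⁴ = 2.017×10^-7 m⁴
Effective length L_e = K·L = 1 × 2.59 = 2.590 m
P_cr = π²EI / L_e² = π² × 113×10⁹ × 2.017×10^-7 / 2.590² = 3.353×10^4 N
Factor of safety n = P_cr / P = 33.532 / 14.0 = 2.40

n ≈ 2.40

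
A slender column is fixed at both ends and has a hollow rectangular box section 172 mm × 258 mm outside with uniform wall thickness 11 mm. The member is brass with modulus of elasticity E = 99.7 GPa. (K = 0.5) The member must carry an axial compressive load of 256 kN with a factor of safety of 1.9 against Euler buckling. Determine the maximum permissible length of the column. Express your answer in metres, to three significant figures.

Inner dimensions: h_i = 258 − 2×11 = 236.0 mm, b_i = 172 − 2×11 = 150.0 mm
Weak-axis I_min = (h_o·b_o³ − h_i·b_i³)/12 with b_o = 172, b_i = 150.0 mm (shorter outer/inner sides).
I_min = (258×172³ − 236.0×150.0³)/12 = 4.303×10^7 mm⁴
I = 4.303×10^-5 m⁴
Required critical load P_cr = n·P = 1.9 × 256 = 486.4 kN = 4.864×10^5 N
From P_cr = π²EI/(K·L)²:  L = (1/K)·√(π²EI/P_cr) = (1/0.5)·√(π²×9.97×10^10×4.303×10^-5/4.864×10^5)
L = 18.7 m

L_max ≈ 18.7 m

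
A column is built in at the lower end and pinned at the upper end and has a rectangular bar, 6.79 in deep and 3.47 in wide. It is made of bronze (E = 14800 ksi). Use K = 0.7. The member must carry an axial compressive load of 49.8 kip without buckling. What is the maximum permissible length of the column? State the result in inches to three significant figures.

L_max ≈ 376 in

Buckling occurs about the weak axis: I_min = h·b³/12 with b = 3.47 in (the shorter side).
I_min = 6.79×3.47³/12 = 23.64 in⁴
At the buckling limit P_cr = P = 4.980×10^4 lb
From P_cr = π²EI/(K·L)²:  L = (1/K)·√(π²EI/P_cr) = (1/0.7)·√(π²×1.48×10^7×23.64/4.980×10^4)
L = 376 in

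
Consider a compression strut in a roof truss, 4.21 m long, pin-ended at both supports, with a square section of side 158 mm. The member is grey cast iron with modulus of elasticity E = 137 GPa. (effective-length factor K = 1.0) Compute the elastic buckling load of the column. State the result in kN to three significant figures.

P_cr ≈ 3960 kN

I = a⁴/12 = 158⁴/12 = 5.193×10^7 mm⁴
I = 5.193×10^7 mm⁴ = 5.193×10^-5 m⁴
Effective length L_e = K·L = 1 × 4.21 = 4.210 m
P_cr = π²EI / L_e² = π² × 137×10⁹ × 5.193×10^-5 / 4.210² = 3.962×10^6 N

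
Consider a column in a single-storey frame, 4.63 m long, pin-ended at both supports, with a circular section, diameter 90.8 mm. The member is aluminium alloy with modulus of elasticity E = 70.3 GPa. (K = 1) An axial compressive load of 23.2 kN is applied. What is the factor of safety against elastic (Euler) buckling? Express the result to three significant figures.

n ≈ 4.65

I = πd⁴/64 = π×90.8⁴/64 = 3.337×10^6 mm⁴
I = 3.337×10^6 mm⁴ = 3.337×10^-6 m⁴
Effective length L_e = K·L = 1 × 4.63 = 4.630 m
P_cr = π²EI / L_e² = π² × 70.3×10⁹ × 3.337×10^-6 / 4.630² = 1.080×10^5 N
Factor of safety n = P_cr / P = 108.00 / 23.2 = 4.65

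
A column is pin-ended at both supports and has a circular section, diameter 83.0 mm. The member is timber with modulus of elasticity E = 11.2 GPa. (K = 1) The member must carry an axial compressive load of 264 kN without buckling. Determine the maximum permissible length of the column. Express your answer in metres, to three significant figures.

L_max ≈ 0.988 m

I = πd⁴/64 = π×83.0⁴/64 = 2.330×10^6 mm⁴
I = 2.330×10^-6 m⁴
At the buckling limit P_cr = P = 2.640×10^5 N
From P_cr = π²EI/(K·L)²:  L = (1/K)·√(π²EI/P_cr) = (1/1)·√(π²×1.12×10^10×2.330×10^-6/2.640×10^5)
L = 0.988 m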